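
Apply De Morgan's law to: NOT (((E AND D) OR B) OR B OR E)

NOT ((E AND D) OR B) AND NOT B AND NOT E
De Morgan's: NOT(OR of terms) = AND of negations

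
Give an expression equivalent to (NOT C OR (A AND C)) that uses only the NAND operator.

(((C NAND C) NAND (C NAND C)) NAND (((A NAND C) NAND (A NAND C)) NAND ((A NAND C) NAND (A NAND C))))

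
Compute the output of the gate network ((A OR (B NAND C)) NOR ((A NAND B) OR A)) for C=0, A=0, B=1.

Substituting: ((0 OR (1 NAND 0)) NOR ((0 NAND 1) OR 0))
= 0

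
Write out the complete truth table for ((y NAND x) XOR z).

z | y | x | Output
------------------
0 | 0 | 0 | 1
0 | 0 | 1 | 1
0 | 1 | 0 | 1
0 | 1 | 1 | 0
1 | 0 | 0 | 0
1 | 0 | 1 | 0
1 | 1 | 0 | 0
1 | 1 | 1 | 1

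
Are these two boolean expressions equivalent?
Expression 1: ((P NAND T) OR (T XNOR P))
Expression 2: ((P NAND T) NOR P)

No. Counterexample: with T=0, P=0, Expression 1 = 1 but Expression 2 = 0.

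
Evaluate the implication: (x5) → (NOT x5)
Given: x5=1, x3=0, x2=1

Antecedent (x5) = 1; consequent (NOT x5) = 0.
1 → 0 = 0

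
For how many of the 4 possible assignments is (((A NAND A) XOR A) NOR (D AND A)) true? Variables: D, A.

No assignment satisfies the expression.
Count: 0 out of 4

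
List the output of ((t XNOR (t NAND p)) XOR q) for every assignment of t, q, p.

t | q | p | Output
------------------
0 | 0 | 0 | 0
0 | 0 | 1 | 0
0 | 1 | 0 | 1
0 | 1 | 1 | 1
1 | 0 | 0 | 1
1 | 0 | 1 | 0
1 | 1 | 0 | 0
1 | 1 | 1 | 1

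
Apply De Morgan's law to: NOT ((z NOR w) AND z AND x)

NOT (z NOR w) OR NOT z OR NOT x
De Morgan's: NOT(AND of terms) = OR of negations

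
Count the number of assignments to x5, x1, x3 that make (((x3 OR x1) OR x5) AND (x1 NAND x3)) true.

Satisfying assignments: (0,0,1), (0,1,0), (1,0,0), (1,0,1), (1,1,0)
Count: 5 out of 8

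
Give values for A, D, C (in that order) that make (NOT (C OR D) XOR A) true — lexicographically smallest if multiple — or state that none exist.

A=0, D=0, C=0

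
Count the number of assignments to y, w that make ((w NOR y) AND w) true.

No assignment satisfies the expression.
Count: 0 out of 4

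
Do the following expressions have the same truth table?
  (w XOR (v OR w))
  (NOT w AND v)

Yes, they are equivalent — the two output columns agree on all 4 assignments:
w | v | Expression 1 | Expression 2
-----------------------------------
0 | 0 | 0 | 0
0 | 1 | 1 | 1
1 | 0 | 0 | 0
1 | 1 | 0 | 0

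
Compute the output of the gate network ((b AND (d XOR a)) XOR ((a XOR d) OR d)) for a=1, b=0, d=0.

Substituting: ((0 AND (0 XOR 1)) XOR ((1 XOR 0) OR 0))
= 1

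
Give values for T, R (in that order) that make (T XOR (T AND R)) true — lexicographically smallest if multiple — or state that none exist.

T=1, R=0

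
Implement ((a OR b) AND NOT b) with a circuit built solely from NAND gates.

((((a NAND a) NAND (b NAND b)) NAND (b NAND b)) NAND (((a NAND a) NAND (b NAND b)) NAND (b NAND b)))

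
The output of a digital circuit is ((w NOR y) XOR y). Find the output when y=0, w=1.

Substituting: ((1 NOR 0) XOR 0)
= 0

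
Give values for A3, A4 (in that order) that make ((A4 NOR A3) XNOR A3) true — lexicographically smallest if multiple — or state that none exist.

A3=0, A4=1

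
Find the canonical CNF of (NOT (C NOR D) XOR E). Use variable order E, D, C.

(E OR D OR C) AND (NOT E OR D OR NOT C) AND (NOT E OR NOT D OR C) AND (NOT E OR NOT D OR NOT C)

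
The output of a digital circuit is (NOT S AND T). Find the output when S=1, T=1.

Substituting: (NOT 1 AND 1)
= 0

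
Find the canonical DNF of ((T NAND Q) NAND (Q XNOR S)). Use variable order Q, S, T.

(NOT Q AND S AND NOT T) OR (NOT Q AND S AND T) OR (Q AND NOT S AND NOT T) OR (Q AND NOT S AND T) OR (Q AND S AND T)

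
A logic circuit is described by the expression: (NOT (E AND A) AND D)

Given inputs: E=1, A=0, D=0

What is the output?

Substituting: (NOT (1 AND 0) AND 0)
= 0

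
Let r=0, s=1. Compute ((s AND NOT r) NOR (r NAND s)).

Substituting: ((1 AND NOT 0) NOR (0 NAND 1))
= 0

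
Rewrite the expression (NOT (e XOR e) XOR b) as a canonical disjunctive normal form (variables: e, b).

(NOT e AND NOT b) OR (e AND NOT b)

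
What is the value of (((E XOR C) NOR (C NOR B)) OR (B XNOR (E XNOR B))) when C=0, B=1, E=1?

Substituting: (((1 XOR 0) NOR (0 NOR 1)) OR (1 XNOR (1 XNOR 1)))
= 1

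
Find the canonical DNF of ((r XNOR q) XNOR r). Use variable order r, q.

(NOT r AND q) OR (r AND q)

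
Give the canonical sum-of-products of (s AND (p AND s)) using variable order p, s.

Σm(3) = (p AND s)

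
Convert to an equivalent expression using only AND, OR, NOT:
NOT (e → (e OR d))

e AND NOT (e OR d)
(Negated implication: NOT(A → B) = A AND NOT B)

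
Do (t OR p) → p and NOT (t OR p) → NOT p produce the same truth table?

No, Inverse is not equivalent to original (counterexample: t=1, p=0)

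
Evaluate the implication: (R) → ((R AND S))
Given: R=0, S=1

Antecedent (R) = 0; consequent ((R AND S)) = 0.
0 → 0 = 1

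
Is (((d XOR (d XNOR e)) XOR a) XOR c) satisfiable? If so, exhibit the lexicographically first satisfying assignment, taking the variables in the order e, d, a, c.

e=0, d=0, a=0, c=0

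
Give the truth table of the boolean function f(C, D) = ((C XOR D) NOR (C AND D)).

C | D | Output
--------------
0 | 0 | 1
0 | 1 | 0
1 | 0 | 0
1 | 1 | 0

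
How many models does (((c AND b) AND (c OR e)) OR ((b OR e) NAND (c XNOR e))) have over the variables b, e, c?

Satisfying assignments: (0,0,0), (0,0,1), (0,1,0), (1,0,1), (1,1,0), (1,1,1)
Count: 6 out of 8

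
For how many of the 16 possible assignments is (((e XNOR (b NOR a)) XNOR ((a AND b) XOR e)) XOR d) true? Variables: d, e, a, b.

Satisfying assignments: (0,0,0,0), (0,0,1,1), (0,1,0,0), (0,1,1,1), (1,0,0,1), (1,0,1,0), (1,1,0,1), (1,1,1,0)
Count: 8 out of 16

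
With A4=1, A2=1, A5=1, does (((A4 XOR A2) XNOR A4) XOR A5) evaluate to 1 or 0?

Substituting: (((1 XOR 1) XNOR 1) XOR 1)
= 1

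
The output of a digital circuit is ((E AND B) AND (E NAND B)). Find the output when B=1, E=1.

Substituting: ((1 AND 1) AND (1 NAND 1))
= 0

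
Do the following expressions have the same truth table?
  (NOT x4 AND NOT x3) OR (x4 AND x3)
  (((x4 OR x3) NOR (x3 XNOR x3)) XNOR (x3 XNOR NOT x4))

Yes, they are equivalent — the two output columns agree on all 4 assignments:
x4 | x3 | Expression 1 | Expression 2
-------------------------------------
0 | 0 | 1 | 1
0 | 1 | 0 | 0
1 | 0 | 0 | 0
1 | 1 | 1 | 1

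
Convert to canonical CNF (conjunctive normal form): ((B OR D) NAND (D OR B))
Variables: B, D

(B OR NOT D) AND (NOT B OR D) AND (NOT B OR NOT D)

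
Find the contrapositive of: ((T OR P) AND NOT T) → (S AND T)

Contrapositive: NOT (S AND T) → NOT ((T OR P) AND NOT T)
Note: A statement and its contrapositive are logically equivalent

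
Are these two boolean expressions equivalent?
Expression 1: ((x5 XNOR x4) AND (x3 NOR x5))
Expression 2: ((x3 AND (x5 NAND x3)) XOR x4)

No. Counterexample: with x3=0, x5=0, x4=0, Expression 1 = 1 but Expression 2 = 0.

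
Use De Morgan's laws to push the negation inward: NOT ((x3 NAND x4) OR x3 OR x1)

NOT (x3 NAND x4) AND NOT x3 AND NOT x1
De Morgan's: NOT(OR of terms) = AND of negations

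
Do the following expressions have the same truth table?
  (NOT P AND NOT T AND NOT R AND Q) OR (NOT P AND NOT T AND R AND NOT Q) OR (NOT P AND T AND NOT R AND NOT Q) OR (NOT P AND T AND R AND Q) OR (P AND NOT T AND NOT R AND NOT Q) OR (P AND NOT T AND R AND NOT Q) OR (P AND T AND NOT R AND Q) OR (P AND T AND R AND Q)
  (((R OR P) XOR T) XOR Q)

Yes, they are equivalent — the two output columns agree on all 16 assignments:
P | T | R | Q | Expression 1 | Expression 2
-------------------------------------------
0 | 0 | 0 | 0 | 0 | 0
0 | 0 | 0 | 1 | 1 | 1
0 | 0 | 1 | 0 | 1 | 1
0 | 0 | 1 | 1 | 0 | 0
0 | 1 | 0 | 0 | 1 | 1
0 | 1 | 0 | 1 | 0 | 0
0 | 1 | 1 | 0 | 0 | 0
0 | 1 | 1 | 1 | 1 | 1
1 | 0 | 0 | 0 | 1 | 1
1 | 0 | 0 | 1 | 0 | 0
1 | 0 | 1 | 0 | 1 | 1
1 | 0 | 1 | 1 | 0 | 0
1 | 1 | 0 | 0 | 0 | 0
1 | 1 | 0 | 1 | 1 | 1
1 | 1 | 1 | 0 | 0 | 0
1 | 1 | 1 | 1 | 1 | 1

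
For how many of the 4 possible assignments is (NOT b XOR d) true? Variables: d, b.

Satisfying assignments: (0,0), (1,1)
Count: 2 out of 4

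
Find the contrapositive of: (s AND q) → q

Contrapositive: NOT q → NOT (s AND q)
Note: A statement and its contrapositive are logically equivalent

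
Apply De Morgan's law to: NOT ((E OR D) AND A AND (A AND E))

NOT (E OR D) OR NOT A OR NOT (A AND E)
De Morgan's: NOT(AND of terms) = OR of negations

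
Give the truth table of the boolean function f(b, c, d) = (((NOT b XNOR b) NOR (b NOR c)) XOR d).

b | c | d | Output
------------------
0 | 0 | 0 | 0
0 | 0 | 1 | 1
0 | 1 | 0 | 1
0 | 1 | 1 | 0
1 | 0 | 0 | 1
1 | 0 | 1 | 0
1 | 1 | 0 | 1
1 | 1 | 1 | 0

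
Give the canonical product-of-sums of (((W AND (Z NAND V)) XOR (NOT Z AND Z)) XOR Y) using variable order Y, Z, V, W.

ΠM(0, 2, 4, 6, 7, 9, 11, 13) = (Y OR Z OR V OR W) AND (Y OR Z OR NOT V OR W) AND (Y OR NOT Z OR V OR W) AND (Y OR NOT Z OR NOT V OR W) AND (Y OR NOT Z OR NOT V OR NOT W) AND (NOT Y OR Z OR V OR NOT W) AND (NOT Y OR Z OR NOT V OR NOT W) AND (NOT Y OR NOT Z OR V OR NOT W)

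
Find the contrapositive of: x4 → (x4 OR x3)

Contrapositive: NOT (x4 OR x3) → NOT x4
Note: A statement and its contrapositive are logically equivalent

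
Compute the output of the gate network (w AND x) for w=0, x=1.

Substituting: (0 AND 1)
= 0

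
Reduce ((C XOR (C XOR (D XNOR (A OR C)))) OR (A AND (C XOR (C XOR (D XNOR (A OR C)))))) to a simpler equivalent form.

By absorption (E OR (E AND v) = E) then XOR self-cancellation ((E XOR v) XOR v = E):
= (D XNOR (A OR C))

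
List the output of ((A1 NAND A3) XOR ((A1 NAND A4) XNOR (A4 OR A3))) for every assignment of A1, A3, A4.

A1 | A3 | A4 | Output
---------------------
0 | 0 | 0 | 1
0 | 0 | 1 | 0
0 | 1 | 0 | 0
0 | 1 | 1 | 0
1 | 0 | 0 | 1
1 | 0 | 1 | 1
1 | 1 | 0 | 1
1 | 1 | 1 | 0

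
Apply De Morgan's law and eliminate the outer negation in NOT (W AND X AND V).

NOT W OR NOT X OR NOT V
De Morgan's: NOT(AND of terms) = OR of negations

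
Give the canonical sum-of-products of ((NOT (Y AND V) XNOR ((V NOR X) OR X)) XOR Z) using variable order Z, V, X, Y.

Σm(0, 1, 2, 3, 5, 6, 12, 15) = (NOT Z AND NOT V AND NOT X AND NOT Y) OR (NOT Z AND NOT V AND NOT X AND Y) OR (NOT Z AND NOT V AND X AND NOT Y) OR (NOT Z AND NOT V AND X AND Y) OR (NOT Z AND V AND NOT X AND Y) OR (NOT Z AND V AND X AND NOT Y) OR (Z AND V AND NOT X AND NOT Y) OR (Z AND V AND X AND Y)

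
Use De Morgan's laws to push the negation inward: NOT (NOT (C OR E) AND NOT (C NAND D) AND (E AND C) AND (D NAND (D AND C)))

(C OR E) OR (C NAND D) OR NOT (E AND C) OR NOT (D NAND (D AND C))
De Morgan's: NOT(AND of terms) = OR of negations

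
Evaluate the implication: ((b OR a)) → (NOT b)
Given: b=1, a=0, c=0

Antecedent ((b OR a)) = 1; consequent (NOT b) = 0.
1 → 0 = 0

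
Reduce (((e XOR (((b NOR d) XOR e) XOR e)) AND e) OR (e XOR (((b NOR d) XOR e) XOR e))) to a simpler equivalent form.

By absorption (E OR (E AND v) = E) then XOR self-cancellation ((E XOR v) XOR v = E):
= ((b NOR d) XOR e)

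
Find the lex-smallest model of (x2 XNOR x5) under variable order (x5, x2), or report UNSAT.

x5=0, x2=0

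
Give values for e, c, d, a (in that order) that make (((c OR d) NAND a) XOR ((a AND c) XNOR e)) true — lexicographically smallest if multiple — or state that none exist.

e=0, c=0, d=1, a=1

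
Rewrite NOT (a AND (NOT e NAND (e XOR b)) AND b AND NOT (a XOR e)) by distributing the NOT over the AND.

NOT a OR NOT (NOT e NAND (e XOR b)) OR NOT b OR (a XOR e)
De Morgan's: NOT(AND of terms) = OR of negations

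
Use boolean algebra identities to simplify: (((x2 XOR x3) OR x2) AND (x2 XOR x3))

By absorption (E AND (E OR v) = E):
= (x2 XOR x3)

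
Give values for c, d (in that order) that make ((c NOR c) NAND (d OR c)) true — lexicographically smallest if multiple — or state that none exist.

c=0, d=0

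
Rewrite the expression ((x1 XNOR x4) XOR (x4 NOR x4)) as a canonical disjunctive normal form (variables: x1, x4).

(x1 AND NOT x4) OR (x1 AND x4)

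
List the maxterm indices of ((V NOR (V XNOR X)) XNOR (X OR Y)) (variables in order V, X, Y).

ΠM(1, 5, 6, 7) = (V OR X OR NOT Y) AND (NOT V OR X OR NOT Y) AND (NOT V OR NOT X OR Y) AND (NOT V OR NOT X OR NOT Y)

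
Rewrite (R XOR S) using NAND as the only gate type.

((R NAND (R NAND S)) NAND (S NAND (R NAND S)))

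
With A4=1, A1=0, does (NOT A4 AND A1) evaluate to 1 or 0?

Substituting: (NOT 1 AND 0)
= 0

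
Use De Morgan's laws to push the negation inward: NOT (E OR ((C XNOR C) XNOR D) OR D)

NOT E AND NOT ((C XNOR C) XNOR D) AND NOT D
De Morgan's: NOT(OR of terms) = AND of negations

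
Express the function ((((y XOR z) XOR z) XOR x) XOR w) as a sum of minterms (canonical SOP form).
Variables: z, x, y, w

Σm(1, 2, 4, 7, 9, 10, 12, 15) = (NOT z AND NOT x AND NOT y AND w) OR (NOT z AND NOT x AND y AND NOT w) OR (NOT z AND x AND NOT y AND NOT w) OR (NOT z AND x AND y AND w) OR (z AND NOT x AND NOT y AND w) OR (z AND NOT x AND y AND NOT w) OR (z AND x AND NOT y AND NOT w) OR (z AND x AND y AND w)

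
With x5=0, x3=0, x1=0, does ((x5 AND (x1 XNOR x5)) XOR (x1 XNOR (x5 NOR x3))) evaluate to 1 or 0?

Substituting: ((0 AND (0 XNOR 0)) XOR (0 XNOR (0 NOR 0)))
= 0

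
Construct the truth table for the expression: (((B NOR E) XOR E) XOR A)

B | A | E | Output
------------------
0 | 0 | 0 | 1
0 | 0 | 1 | 1
0 | 1 | 0 | 0
0 | 1 | 1 | 0
1 | 0 | 0 | 0
1 | 0 | 1 | 1
1 | 1 | 0 | 1
1 | 1 | 1 | 0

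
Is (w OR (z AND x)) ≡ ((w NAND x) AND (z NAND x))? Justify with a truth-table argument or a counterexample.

No. Counterexample: with z=0, x=0, w=0, Expression 1 = 0 but Expression 2 = 1.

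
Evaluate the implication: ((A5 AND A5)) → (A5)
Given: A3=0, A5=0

Antecedent ((A5 AND A5)) = 0; consequent (A5) = 0.
0 → 0 = 1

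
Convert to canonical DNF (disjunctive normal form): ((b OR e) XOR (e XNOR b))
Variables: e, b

(NOT e AND NOT b) OR (NOT e AND b) OR (e AND NOT b)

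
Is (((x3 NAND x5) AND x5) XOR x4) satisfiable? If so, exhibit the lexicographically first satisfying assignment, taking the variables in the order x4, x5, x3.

x4=0, x5=1, x3=0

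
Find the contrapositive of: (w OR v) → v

Contrapositive: NOT v → NOT (w OR v)
Note: A statement and its contrapositive are logically equivalent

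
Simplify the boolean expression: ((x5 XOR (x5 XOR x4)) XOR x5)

By XOR self-cancellation ((E XOR v) XOR v = E):
= (x5 XOR x4)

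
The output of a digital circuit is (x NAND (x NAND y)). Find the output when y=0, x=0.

Substituting: (0 NAND (0 NAND 0))
= 1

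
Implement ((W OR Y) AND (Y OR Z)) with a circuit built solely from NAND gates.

((((W NAND W) NAND (Y NAND Y)) NAND ((Y NAND Y) NAND (Z NAND Z))) NAND (((W NAND W) NAND (Y NAND Y)) NAND ((Y NAND Y) NAND (Z NAND Z))))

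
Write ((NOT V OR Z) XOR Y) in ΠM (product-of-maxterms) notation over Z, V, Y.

ΠM(1, 2, 5, 7) = (Z OR V OR NOT Y) AND (Z OR NOT V OR Y) AND (NOT Z OR V OR NOT Y) AND (NOT Z OR NOT V OR NOT Y)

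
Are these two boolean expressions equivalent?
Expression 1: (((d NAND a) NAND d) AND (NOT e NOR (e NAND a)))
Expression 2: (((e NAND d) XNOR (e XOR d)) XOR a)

No. Counterexample: with e=0, d=0, a=1, Expression 1 = 0 but Expression 2 = 1.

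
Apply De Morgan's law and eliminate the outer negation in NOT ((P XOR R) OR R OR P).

NOT (P XOR R) AND NOT R AND NOT P
De Morgan's: NOT(OR of terms) = AND of negations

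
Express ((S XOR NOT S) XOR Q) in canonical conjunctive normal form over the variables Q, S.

(NOT Q OR S) AND (NOT Q OR NOT S)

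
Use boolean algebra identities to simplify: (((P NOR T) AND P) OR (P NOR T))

By absorption (E OR (E AND v) = E):
= (P NOR T)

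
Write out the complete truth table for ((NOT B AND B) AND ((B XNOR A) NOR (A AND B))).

A | B | Output
--------------
0 | 0 | 0
0 | 1 | 0
1 | 0 | 0
1 | 1 | 0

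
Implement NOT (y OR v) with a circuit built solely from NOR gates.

(((y NOR v) NOR (y NOR v)) NOR ((y NOR v) NOR (y NOR v)))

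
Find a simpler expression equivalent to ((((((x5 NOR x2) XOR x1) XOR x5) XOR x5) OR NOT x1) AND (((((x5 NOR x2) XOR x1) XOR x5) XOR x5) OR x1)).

By distribution ((E OR v) AND (E OR NOT v) = E) then XOR self-cancellation ((E XOR v) XOR v = E):
= ((x5 NOR x2) XOR x1)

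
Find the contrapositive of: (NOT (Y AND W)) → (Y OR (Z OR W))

Contrapositive: NOT (Y OR (Z OR W)) → (Y AND W)
Note: A statement and its contrapositive are logically equivalent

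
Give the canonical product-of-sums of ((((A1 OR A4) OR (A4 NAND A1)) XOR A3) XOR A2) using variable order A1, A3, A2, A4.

ΠM(2, 3, 4, 5, 10, 11, 12, 13) = (A1 OR A3 OR NOT A2 OR A4) AND (A1 OR A3 OR NOT A2 OR NOT A4) AND (A1 OR NOT A3 OR A2 OR A4) AND (A1 OR NOT A3 OR A2 OR NOT A4) AND (NOT A1 OR A3 OR NOT A2 OR A4) AND (NOT A1 OR A3 OR NOT A2 OR NOT A4) AND (NOT A1 OR NOT A3 OR A2 OR A4) AND (NOT A1 OR NOT A3 OR A2 OR NOT A4)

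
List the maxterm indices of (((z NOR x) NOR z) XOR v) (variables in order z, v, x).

ΠM(0, 3, 4, 5) = (z OR v OR x) AND (z OR NOT v OR NOT x) AND (NOT z OR v OR x) AND (NOT z OR v OR NOT x)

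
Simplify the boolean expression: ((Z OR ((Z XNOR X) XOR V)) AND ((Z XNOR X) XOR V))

By absorption (E AND (E OR v) = E):
= ((Z XNOR X) XOR V)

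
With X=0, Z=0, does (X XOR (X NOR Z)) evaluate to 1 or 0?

Substituting: (0 XOR (0 NOR 0))
= 1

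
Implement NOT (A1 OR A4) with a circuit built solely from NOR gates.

(((A1 NOR A4) NOR (A1 NOR A4)) NOR ((A1 NOR A4) NOR (A1 NOR A4)))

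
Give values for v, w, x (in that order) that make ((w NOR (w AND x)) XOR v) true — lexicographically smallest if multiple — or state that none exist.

v=0, w=0, x=0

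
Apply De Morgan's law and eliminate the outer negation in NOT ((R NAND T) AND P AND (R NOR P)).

NOT (R NAND T) OR NOT P OR NOT (R NOR P)
De Morgan's: NOT(AND of terms) = OR of negations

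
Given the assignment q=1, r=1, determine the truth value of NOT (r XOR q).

Substituting: NOT (1 XOR 1)
= 1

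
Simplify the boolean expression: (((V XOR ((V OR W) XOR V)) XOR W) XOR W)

By XOR self-cancellation ((E XOR v) XOR v = E) then XOR self-cancellation ((E XOR v) XOR v = E):
= (V OR W)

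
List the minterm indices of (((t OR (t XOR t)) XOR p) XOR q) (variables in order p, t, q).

Σm(1, 2, 4, 7) = (NOT p AND NOT t AND q) OR (NOT p AND t AND NOT q) OR (p AND NOT t AND NOT q) OR (p AND t AND q)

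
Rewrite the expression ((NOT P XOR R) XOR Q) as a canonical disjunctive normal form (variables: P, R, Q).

(NOT P AND NOT R AND NOT Q) OR (NOT P AND R AND Q) OR (P AND NOT R AND Q) OR (P AND R AND NOT Q)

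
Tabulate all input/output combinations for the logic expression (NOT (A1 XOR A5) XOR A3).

A3 | A1 | A5 | Output
---------------------
0 | 0 | 0 | 1
0 | 0 | 1 | 0
0 | 1 | 0 | 0
0 | 1 | 1 | 1
1 | 0 | 0 | 0
1 | 0 | 1 | 1
1 | 1 | 0 | 1
1 | 1 | 1 | 0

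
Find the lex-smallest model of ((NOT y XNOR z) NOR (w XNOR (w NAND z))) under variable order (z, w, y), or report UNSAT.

z=0, w=0, y=0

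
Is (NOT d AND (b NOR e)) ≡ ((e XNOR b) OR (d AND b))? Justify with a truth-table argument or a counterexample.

No. Counterexample: with b=0, e=0, d=1, Expression 1 = 0 but Expression 2 = 1.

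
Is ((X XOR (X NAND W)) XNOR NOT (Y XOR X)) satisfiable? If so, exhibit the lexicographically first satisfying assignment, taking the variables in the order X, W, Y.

X=0, W=0, Y=0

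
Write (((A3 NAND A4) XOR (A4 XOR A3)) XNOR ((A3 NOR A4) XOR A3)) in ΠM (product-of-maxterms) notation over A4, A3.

ΠM(1, 3) = (A4 OR NOT A3) AND (NOT A4 OR NOT A3)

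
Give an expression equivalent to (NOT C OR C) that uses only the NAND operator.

(((C NAND C) NAND (C NAND C)) NAND (C NAND C))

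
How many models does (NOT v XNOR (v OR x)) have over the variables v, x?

Satisfying assignments: (0,1)
Count: 1 out of 4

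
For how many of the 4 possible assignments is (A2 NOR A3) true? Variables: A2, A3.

Satisfying assignments: (0,0)
Count: 1 out of 4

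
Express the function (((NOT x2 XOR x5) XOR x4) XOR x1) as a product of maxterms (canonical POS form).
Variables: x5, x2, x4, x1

ΠM(1, 2, 4, 7, 8, 11, 13, 14) = (x5 OR x2 OR x4 OR NOT x1) AND (x5 OR x2 OR NOT x4 OR x1) AND (x5 OR NOT x2 OR x4 OR x1) AND (x5 OR NOT x2 OR NOT x4 OR NOT x1) AND (NOT x5 OR x2 OR x4 OR x1) AND (NOT x5 OR x2 OR NOT x4 OR NOT x1) AND (NOT x5 OR NOT x2 OR x4 OR NOT x1) AND (NOT x5 OR NOT x2 OR NOT x4 OR x1)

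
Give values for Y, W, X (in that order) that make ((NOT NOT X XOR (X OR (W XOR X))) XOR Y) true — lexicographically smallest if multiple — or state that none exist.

Y=0, W=1, X=0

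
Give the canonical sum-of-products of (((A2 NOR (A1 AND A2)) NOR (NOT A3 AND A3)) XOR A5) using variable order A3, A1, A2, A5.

Σm(1, 2, 5, 6, 9, 10, 13, 14) = (NOT A3 AND NOT A1 AND NOT A2 AND A5) OR (NOT A3 AND NOT A1 AND A2 AND NOT A5) OR (NOT A3 AND A1 AND NOT A2 AND A5) OR (NOT A3 AND A1 AND A2 AND NOT A5) OR (A3 AND NOT A1 AND NOT A2 AND A5) OR (A3 AND NOT A1 AND A2 AND NOT A5) OR (A3 AND A1 AND NOT A2 AND A5) OR (A3 AND A1 AND A2 AND NOT A5)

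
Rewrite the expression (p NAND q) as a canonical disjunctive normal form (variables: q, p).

(NOT q AND NOT p) OR (NOT q AND p) OR (q AND NOT p)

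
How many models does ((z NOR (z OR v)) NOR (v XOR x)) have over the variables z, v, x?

Satisfying assignments: (0,1,1), (1,0,0), (1,1,1)
Count: 3 out of 8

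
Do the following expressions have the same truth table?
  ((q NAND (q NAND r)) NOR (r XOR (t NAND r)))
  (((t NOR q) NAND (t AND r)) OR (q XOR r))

No. Counterexample: with r=0, q=0, t=0, Expression 1 = 0 but Expression 2 = 1.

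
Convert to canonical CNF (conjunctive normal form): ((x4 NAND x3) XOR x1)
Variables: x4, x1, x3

(x4 OR NOT x1 OR x3) AND (x4 OR NOT x1 OR NOT x3) AND (NOT x4 OR x1 OR NOT x3) AND (NOT x4 OR NOT x1 OR x3)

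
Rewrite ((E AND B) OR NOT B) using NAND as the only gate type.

((((E NAND B) NAND (E NAND B)) NAND ((E NAND B) NAND (E NAND B))) NAND ((B NAND B) NAND (B NAND B)))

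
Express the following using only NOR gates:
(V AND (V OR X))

((V NOR V) NOR (((V NOR X) NOR (V NOR X)) NOR ((V NOR X) NOR (V NOR X))))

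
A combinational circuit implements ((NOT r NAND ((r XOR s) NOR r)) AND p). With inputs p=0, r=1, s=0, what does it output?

Substituting: ((NOT 1 NAND ((1 XOR 0) NOR 1)) AND 0)
= 0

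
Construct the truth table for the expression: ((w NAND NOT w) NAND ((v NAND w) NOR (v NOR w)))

w | v | Output
--------------
0 | 0 | 1
0 | 1 | 1
1 | 0 | 1
1 | 1 | 0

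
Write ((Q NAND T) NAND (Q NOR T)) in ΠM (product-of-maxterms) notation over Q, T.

ΠM(0) = (Q OR T)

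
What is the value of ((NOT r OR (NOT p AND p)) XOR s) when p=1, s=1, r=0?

Substituting: ((NOT 0 OR (NOT 1 AND 1)) XOR 1)
= 0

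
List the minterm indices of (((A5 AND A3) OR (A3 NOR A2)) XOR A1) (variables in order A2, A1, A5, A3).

Σm(0, 2, 3, 5, 11, 12, 13, 14) = (NOT A2 AND NOT A1 AND NOT A5 AND NOT A3) OR (NOT A2 AND NOT A1 AND A5 AND NOT A3) OR (NOT A2 AND NOT A1 AND A5 AND A3) OR (NOT A2 AND A1 AND NOT A5 AND A3) OR (A2 AND NOT A1 AND A5 AND A3) OR (A2 AND A1 AND NOT A5 AND NOT A3) OR (A2 AND A1 AND NOT A5 AND A3) OR (A2 AND A1 AND A5 AND NOT A3)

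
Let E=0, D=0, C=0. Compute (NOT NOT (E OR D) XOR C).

Substituting: (NOT NOT (0 OR 0) XOR 0)
= 0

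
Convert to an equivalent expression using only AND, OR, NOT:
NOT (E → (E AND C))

E AND NOT (E AND C)
(Negated implication: NOT(A → B) = A AND NOT B)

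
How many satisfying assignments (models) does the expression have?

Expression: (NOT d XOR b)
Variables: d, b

Satisfying assignments: (0,0), (1,1)
Count: 2 out of 4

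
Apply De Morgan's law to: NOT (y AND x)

NOT y OR NOT x
De Morgan's: NOT(AND of terms) = OR of negations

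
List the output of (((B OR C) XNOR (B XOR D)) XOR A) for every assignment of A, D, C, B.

A | D | C | B | Output
----------------------
0 | 0 | 0 | 0 | 1
0 | 0 | 0 | 1 | 1
0 | 0 | 1 | 0 | 0
0 | 0 | 1 | 1 | 1
0 | 1 | 0 | 0 | 0
0 | 1 | 0 | 1 | 0
0 | 1 | 1 | 0 | 1
0 | 1 | 1 | 1 | 0
1 | 0 | 0 | 0 | 0
1 | 0 | 0 | 1 | 0
1 | 0 | 1 | 0 | 1
1 | 0 | 1 | 1 | 0
1 | 1 | 0 | 0 | 1
1 | 1 | 0 | 1 | 1
1 | 1 | 1 | 0 | 0
1 | 1 | 1 | 1 | 1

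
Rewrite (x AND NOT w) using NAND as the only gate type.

((x NAND (w NAND w)) NAND (x NAND (w NAND w)))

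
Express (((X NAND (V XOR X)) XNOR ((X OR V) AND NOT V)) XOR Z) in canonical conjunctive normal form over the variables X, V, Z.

(X OR V OR Z) AND (X OR NOT V OR Z) AND (NOT X OR V OR Z) AND (NOT X OR NOT V OR Z)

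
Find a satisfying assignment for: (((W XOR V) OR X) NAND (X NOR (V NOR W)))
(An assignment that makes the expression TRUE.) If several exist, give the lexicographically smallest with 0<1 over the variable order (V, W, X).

V=0, W=0, X=0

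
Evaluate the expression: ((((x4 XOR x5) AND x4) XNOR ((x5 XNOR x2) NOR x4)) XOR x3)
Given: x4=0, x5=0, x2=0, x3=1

Substituting: ((((0 XOR 0) AND 0) XNOR ((0 XNOR 0) NOR 0)) XOR 1)
= 0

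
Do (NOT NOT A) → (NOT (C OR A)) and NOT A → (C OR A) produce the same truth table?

No, Inverse is not equivalent to original (counterexample: B=0, A=0, C=0)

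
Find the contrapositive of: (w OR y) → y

Contrapositive: NOT y → NOT (w OR y)
Note: A statement and its contrapositive are logically equivalent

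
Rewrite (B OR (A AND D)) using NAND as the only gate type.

((B NAND B) NAND (((A NAND D) NAND (A NAND D)) NAND ((A NAND D) NAND (A NAND D))))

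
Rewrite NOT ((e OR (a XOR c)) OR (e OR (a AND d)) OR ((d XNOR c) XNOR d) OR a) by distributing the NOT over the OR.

NOT (e OR (a XOR c)) AND NOT (e OR (a AND d)) AND NOT ((d XNOR c) XNOR d) AND NOT a
De Morgan's: NOT(OR of terms) = AND of negations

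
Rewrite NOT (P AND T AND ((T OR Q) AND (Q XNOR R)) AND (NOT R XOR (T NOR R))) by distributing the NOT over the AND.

NOT P OR NOT T OR NOT ((T OR Q) AND (Q XNOR R)) OR NOT (NOT R XOR (T NOR R))
De Morgan's: NOT(AND of terms) = OR of negations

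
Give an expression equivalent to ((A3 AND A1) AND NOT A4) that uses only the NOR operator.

((((A3 NOR A3) NOR (A1 NOR A1)) NOR ((A3 NOR A3) NOR (A1 NOR A1))) NOR ((A4 NOR A4) NOR (A4 NOR A4)))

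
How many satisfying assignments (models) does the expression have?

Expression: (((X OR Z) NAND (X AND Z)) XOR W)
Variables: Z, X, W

Satisfying assignments: (0,0,0), (0,1,0), (1,0,0), (1,1,1)
Count: 4 out of 8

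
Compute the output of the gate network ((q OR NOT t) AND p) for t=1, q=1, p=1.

Substituting: ((1 OR NOT 1) AND 1)
= 1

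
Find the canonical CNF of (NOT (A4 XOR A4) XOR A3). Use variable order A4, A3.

(A4 OR NOT A3) AND (NOT A4 OR NOT A3)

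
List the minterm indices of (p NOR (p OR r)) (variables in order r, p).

Σm(0) = (NOT r AND NOT p)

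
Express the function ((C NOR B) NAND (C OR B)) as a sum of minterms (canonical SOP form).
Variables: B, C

Σm(0, 1, 2, 3) = (NOT B AND NOT C) OR (NOT B AND C) OR (B AND NOT C) OR (B AND C)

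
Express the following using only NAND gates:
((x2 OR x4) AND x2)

((((x2 NAND x2) NAND (x4 NAND x4)) NAND x2) NAND (((x2 NAND x2) NAND (x4 NAND x4)) NAND x2))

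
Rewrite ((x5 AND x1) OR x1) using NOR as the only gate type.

((((x5 NOR x5) NOR (x1 NOR x1)) NOR x1) NOR (((x5 NOR x5) NOR (x1 NOR x1)) NOR x1))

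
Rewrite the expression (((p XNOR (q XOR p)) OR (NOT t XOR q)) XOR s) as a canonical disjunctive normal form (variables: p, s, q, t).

(NOT p AND NOT s AND NOT q AND NOT t) OR (NOT p AND NOT s AND NOT q AND t) OR (NOT p AND NOT s AND q AND t) OR (NOT p AND s AND q AND NOT t) OR (p AND NOT s AND NOT q AND NOT t) OR (p AND NOT s AND NOT q AND t) OR (p AND NOT s AND q AND t) OR (p AND s AND q AND NOT t)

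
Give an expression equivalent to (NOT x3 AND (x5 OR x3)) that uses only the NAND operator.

(((x3 NAND x3) NAND ((x5 NAND x5) NAND (x3 NAND x3))) NAND ((x3 NAND x3) NAND ((x5 NAND x5) NAND (x3 NAND x3))))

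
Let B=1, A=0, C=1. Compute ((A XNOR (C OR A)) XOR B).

Substituting: ((0 XNOR (1 OR 0)) XOR 1)
= 1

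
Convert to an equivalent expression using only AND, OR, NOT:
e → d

NOT e OR d
(Implication elimination: A → B = NOT A OR B)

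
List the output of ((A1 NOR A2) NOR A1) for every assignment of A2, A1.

A2 | A1 | Output
----------------
0 | 0 | 0
0 | 1 | 0
1 | 0 | 1
1 | 1 | 0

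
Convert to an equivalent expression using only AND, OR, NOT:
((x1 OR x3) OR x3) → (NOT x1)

NOT ((x1 OR x3) OR x3) OR (NOT x1)
(Implication elimination: A → B = NOT A OR B)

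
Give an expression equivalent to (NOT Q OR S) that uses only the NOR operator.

(((Q NOR Q) NOR S) NOR ((Q NOR Q) NOR S))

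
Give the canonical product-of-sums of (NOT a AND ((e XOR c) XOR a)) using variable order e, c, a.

ΠM(0, 1, 3, 5, 6, 7) = (e OR c OR a) AND (e OR c OR NOT a) AND (e OR NOT c OR NOT a) AND (NOT e OR c OR NOT a) AND (NOT e OR NOT c OR a) AND (NOT e OR NOT c OR NOT a)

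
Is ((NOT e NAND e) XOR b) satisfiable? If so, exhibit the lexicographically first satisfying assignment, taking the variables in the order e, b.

e=0, b=0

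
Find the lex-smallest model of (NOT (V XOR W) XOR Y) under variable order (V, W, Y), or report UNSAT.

V=0, W=0, Y=0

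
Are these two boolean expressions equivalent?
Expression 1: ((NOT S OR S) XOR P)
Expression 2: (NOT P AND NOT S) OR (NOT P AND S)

Yes, they are equivalent — the two output columns agree on all 4 assignments:
P | S | Expression 1 | Expression 2
-----------------------------------
0 | 0 | 1 | 1
0 | 1 | 1 | 1
1 | 0 | 0 | 0
1 | 1 | 0 | 0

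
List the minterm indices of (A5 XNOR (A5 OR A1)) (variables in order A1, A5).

Σm(0, 1, 3) = (NOT A1 AND NOT A5) OR (NOT A1 AND A5) OR (A1 AND A5)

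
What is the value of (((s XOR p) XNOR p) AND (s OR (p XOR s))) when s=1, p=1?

Substituting: (((1 XOR 1) XNOR 1) AND (1 OR (1 XOR 1)))
= 0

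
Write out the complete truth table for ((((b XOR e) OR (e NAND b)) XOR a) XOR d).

e | a | b | d | Output
----------------------
0 | 0 | 0 | 0 | 1
0 | 0 | 0 | 1 | 0
0 | 0 | 1 | 0 | 1
0 | 0 | 1 | 1 | 0
0 | 1 | 0 | 0 | 0
0 | 1 | 0 | 1 | 1
0 | 1 | 1 | 0 | 0
0 | 1 | 1 | 1 | 1
1 | 0 | 0 | 0 | 1
1 | 0 | 0 | 1 | 0
1 | 0 | 1 | 0 | 0
1 | 0 | 1 | 1 | 1
1 | 1 | 0 | 0 | 0
1 | 1 | 0 | 1 | 1
1 | 1 | 1 | 0 | 1
1 | 1 | 1 | 1 | 0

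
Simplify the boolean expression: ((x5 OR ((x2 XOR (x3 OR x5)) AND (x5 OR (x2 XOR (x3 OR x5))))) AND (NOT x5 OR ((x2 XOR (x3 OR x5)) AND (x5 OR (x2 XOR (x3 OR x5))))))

By distribution ((E OR v) AND (E OR NOT v) = E) then absorption (E AND (E OR v) = E):
= (x2 XOR (x3 OR x5))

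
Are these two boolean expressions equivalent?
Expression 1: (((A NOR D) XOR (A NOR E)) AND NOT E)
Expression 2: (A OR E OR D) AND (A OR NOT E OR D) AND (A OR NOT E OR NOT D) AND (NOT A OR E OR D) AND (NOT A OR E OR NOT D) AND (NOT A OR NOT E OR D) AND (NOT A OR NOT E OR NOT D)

Yes, they are equivalent — the two output columns agree on all 8 assignments:
A | E | D | Expression 1 | Expression 2
---------------------------------------
0 | 0 | 0 | 0 | 0
0 | 0 | 1 | 1 | 1
0 | 1 | 0 | 0 | 0
0 | 1 | 1 | 0 | 0
1 | 0 | 0 | 0 | 0
1 | 0 | 1 | 0 | 0
1 | 1 | 0 | 0 | 0
1 | 1 | 1 | 0 | 0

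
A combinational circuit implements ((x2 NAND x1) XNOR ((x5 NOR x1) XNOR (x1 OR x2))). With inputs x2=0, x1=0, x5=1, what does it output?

Substituting: ((0 NAND 0) XNOR ((1 NOR 0) XNOR (0 OR 0)))
= 1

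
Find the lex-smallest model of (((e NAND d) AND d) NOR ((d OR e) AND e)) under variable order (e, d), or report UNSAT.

e=0, d=0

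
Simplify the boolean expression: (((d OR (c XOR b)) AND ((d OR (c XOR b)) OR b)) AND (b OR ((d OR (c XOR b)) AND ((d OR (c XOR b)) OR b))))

By absorption (E AND (E OR v) = E) then absorption (E AND (E OR v) = E):
= (d OR (c XOR b))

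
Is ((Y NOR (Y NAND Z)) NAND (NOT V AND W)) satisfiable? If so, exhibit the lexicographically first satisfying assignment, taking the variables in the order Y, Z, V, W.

Y=0, Z=0, V=0, W=0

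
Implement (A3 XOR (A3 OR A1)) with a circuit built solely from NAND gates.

((A3 NAND (A3 NAND ((A3 NAND A3) NAND (A1 NAND A1)))) NAND (((A3 NAND A3) NAND (A1 NAND A1)) NAND (A3 NAND ((A3 NAND A3) NAND (A1 NAND A1)))))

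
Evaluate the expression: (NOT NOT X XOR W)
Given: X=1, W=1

Substituting: (NOT NOT 1 XOR 1)
= 0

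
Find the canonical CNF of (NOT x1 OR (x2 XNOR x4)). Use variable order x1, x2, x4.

(NOT x1 OR x2 OR NOT x4) AND (NOT x1 OR NOT x2 OR x4)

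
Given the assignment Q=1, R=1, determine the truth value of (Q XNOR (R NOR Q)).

Substituting: (1 XNOR (1 NOR 1))
= 0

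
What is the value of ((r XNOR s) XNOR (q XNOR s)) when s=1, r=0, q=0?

Substituting: ((0 XNOR 1) XNOR (0 XNOR 1))
= 1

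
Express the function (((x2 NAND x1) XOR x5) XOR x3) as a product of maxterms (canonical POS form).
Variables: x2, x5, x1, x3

ΠM(1, 3, 4, 6, 9, 10, 12, 15) = (x2 OR x5 OR x1 OR NOT x3) AND (x2 OR x5 OR NOT x1 OR NOT x3) AND (x2 OR NOT x5 OR x1 OR x3) AND (x2 OR NOT x5 OR NOT x1 OR x3) AND (NOT x2 OR x5 OR x1 OR NOT x3) AND (NOT x2 OR x5 OR NOT x1 OR x3) AND (NOT x2 OR NOT x5 OR x1 OR x3) AND (NOT x2 OR NOT x5 OR NOT x1 OR NOT x3)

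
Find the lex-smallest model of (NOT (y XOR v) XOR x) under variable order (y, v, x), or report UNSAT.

y=0, v=0, x=0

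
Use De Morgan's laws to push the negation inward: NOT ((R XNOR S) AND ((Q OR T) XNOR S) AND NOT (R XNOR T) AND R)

NOT (R XNOR S) OR NOT ((Q OR T) XNOR S) OR (R XNOR T) OR NOT R
De Morgan's: NOT(AND of terms) = OR of negations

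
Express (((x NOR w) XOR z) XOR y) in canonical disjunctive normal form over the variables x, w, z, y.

(NOT x AND NOT w AND NOT z AND NOT y) OR (NOT x AND NOT w AND z AND y) OR (NOT x AND w AND NOT z AND y) OR (NOT x AND w AND z AND NOT y) OR (x AND NOT w AND NOT z AND y) OR (x AND NOT w AND z AND NOT y) OR (x AND w AND NOT z AND y) OR (x AND w AND z AND NOT y)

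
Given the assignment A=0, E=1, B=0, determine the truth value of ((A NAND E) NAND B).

Substituting: ((0 NAND 1) NAND 0)
= 1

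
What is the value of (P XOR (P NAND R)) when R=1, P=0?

Substituting: (0 XOR (0 NAND 1))
= 1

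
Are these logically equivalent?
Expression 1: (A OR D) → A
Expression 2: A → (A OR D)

No, Converse is not equivalent to original (counterexample: D=1, A=0)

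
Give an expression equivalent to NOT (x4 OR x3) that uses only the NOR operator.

(((x4 NOR x3) NOR (x4 NOR x3)) NOR ((x4 NOR x3) NOR (x4 NOR x3)))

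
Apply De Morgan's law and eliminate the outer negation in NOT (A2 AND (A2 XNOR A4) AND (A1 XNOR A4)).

NOT A2 OR NOT (A2 XNOR A4) OR NOT (A1 XNOR A4)
De Morgan's: NOT(AND of terms) = OR of negations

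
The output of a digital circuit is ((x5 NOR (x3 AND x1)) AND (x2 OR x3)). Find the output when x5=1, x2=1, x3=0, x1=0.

Substituting: ((1 NOR (0 AND 0)) AND (1 OR 0))
= 0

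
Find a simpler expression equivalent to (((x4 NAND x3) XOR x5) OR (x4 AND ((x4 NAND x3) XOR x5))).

By absorption (E OR (E AND v) = E):
= ((x4 NAND x3) XOR x5)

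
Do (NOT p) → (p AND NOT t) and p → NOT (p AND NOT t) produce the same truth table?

No, Inverse is not equivalent to original (counterexample: p=0, t=0)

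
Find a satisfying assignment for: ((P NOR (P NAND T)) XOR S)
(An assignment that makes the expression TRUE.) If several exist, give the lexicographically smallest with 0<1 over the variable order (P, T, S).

P=0, T=0, S=1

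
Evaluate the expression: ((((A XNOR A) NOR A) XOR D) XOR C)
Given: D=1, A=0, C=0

Substituting: ((((0 XNOR 0) NOR 0) XOR 1) XOR 0)
= 1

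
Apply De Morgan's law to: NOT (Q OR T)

NOT Q AND NOT T
De Morgan's: NOT(OR of terms) = AND of negations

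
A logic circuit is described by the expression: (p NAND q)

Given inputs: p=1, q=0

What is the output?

Substituting: (1 NAND 0)
= 1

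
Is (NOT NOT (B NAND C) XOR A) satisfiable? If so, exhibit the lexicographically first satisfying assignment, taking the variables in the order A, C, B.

A=0, C=0, B=0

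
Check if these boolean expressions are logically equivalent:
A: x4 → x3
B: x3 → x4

No, Converse is not equivalent to original (counterexample: x3=0, x4=1)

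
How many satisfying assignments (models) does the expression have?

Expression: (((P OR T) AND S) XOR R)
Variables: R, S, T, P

Satisfying assignments: (0,1,0,1), (0,1,1,0), (0,1,1,1), (1,0,0,0), (1,0,0,1), (1,0,1,0), (1,0,1,1), (1,1,0,0)
Count: 8 out of 16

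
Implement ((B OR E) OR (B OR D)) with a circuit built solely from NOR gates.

((((B NOR E) NOR (B NOR E)) NOR ((B NOR D) NOR (B NOR D))) NOR (((B NOR E) NOR (B NOR E)) NOR ((B NOR D) NOR (B NOR D))))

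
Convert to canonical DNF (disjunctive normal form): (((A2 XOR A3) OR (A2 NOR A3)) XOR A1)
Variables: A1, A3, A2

(NOT A1 AND NOT A3 AND NOT A2) OR (NOT A1 AND NOT A3 AND A2) OR (NOT A1 AND A3 AND NOT A2) OR (A1 AND A3 AND A2)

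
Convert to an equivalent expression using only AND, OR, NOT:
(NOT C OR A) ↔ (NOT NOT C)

((NOT C OR A) AND (NOT NOT C)) OR (NOT (NOT C OR A) AND NOT C)
(Biconditional = both true or both false)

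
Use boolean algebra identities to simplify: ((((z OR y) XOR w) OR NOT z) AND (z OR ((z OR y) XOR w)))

By distribution ((E OR v) AND (E OR NOT v) = E):
= ((z OR y) XOR w)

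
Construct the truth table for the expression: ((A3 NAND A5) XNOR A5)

A5 | A3 | Output
----------------
0 | 0 | 0
0 | 1 | 0
1 | 0 | 1
1 | 1 | 0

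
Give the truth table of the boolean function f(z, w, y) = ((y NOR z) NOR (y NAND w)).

z | w | y | Output
------------------
0 | 0 | 0 | 0
0 | 0 | 1 | 0
0 | 1 | 0 | 0
0 | 1 | 1 | 1
1 | 0 | 0 | 0
1 | 0 | 1 | 0
1 | 1 | 0 | 0
1 | 1 | 1 | 1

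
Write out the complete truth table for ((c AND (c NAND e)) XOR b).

e | c | b | Output
------------------
0 | 0 | 0 | 0
0 | 0 | 1 | 1
0 | 1 | 0 | 1
0 | 1 | 1 | 0
1 | 0 | 0 | 0
1 | 0 | 1 | 1
1 | 1 | 0 | 0
1 | 1 | 1 | 1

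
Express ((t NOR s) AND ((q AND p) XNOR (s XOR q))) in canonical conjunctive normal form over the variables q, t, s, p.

(q OR t OR NOT s OR p) AND (q OR t OR NOT s OR NOT p) AND (q OR NOT t OR s OR p) AND (q OR NOT t OR s OR NOT p) AND (q OR NOT t OR NOT s OR p) AND (q OR NOT t OR NOT s OR NOT p) AND (NOT q OR t OR s OR p) AND (NOT q OR t OR NOT s OR p) AND (NOT q OR t OR NOT s OR NOT p) AND (NOT q OR NOT t OR s OR p) AND (NOT q OR NOT t OR s OR NOT p) AND (NOT q OR NOT t OR NOT s OR p) AND (NOT q OR NOT t OR NOT s OR NOT p)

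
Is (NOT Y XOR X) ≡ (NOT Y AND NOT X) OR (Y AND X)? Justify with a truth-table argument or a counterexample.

Yes, they are equivalent — the two output columns agree on all 4 assignments:
Y | X | Expression 1 | Expression 2
-----------------------------------
0 | 0 | 1 | 1
0 | 1 | 0 | 0
1 | 0 | 0 | 0
1 | 1 | 1 | 1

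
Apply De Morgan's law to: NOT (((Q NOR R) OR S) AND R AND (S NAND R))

NOT ((Q NOR R) OR S) OR NOT R OR NOT (S NAND R)
De Morgan's: NOT(AND of terms) = OR of negations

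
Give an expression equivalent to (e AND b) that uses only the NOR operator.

((e NOR e) NOR (b NOR b))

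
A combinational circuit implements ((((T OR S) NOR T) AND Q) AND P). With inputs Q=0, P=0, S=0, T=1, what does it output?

Substituting: ((((1 OR 0) NOR 1) AND 0) AND 0)
= 0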